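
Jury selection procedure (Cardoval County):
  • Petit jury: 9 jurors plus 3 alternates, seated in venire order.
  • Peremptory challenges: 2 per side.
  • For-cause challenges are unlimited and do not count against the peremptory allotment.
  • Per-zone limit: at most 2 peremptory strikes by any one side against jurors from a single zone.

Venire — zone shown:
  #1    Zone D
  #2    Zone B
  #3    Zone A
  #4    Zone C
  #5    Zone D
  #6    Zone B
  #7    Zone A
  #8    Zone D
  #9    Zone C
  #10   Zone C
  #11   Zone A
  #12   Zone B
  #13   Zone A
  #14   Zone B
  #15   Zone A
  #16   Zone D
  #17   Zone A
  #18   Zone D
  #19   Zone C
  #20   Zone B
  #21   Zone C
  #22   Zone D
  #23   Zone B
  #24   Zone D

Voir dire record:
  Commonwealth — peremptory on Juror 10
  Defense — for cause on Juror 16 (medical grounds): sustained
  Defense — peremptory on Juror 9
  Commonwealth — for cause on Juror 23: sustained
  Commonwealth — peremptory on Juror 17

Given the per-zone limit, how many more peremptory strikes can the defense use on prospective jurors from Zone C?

1

Defense peremptories so far: #9 — 1 of 2 used, 1 left overall.
Against Zone C: #9 — 1 used; per-zone cap 2 leaves 1.
Binding limit: min(1, 1) = 1.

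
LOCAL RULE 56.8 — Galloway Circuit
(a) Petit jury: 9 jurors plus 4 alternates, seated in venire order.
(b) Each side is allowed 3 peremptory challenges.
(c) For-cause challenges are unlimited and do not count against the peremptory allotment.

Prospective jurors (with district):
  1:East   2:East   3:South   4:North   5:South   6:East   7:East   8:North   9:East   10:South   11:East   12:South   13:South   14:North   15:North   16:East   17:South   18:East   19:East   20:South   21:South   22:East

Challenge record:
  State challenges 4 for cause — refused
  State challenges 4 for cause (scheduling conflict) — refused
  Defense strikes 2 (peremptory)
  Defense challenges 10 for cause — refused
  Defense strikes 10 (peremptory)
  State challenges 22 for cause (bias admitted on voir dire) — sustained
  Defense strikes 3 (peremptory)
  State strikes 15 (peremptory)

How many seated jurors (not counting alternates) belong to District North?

2

Removed: #2, #3, #10, #15, #22.
Seated jurors 1–9: #1, #4, #5, #6, #7, #8, #9, #11, #12 (alternates #13, #14, #16, #17 not counted).
Of those, in District North: #4, #8 → 2.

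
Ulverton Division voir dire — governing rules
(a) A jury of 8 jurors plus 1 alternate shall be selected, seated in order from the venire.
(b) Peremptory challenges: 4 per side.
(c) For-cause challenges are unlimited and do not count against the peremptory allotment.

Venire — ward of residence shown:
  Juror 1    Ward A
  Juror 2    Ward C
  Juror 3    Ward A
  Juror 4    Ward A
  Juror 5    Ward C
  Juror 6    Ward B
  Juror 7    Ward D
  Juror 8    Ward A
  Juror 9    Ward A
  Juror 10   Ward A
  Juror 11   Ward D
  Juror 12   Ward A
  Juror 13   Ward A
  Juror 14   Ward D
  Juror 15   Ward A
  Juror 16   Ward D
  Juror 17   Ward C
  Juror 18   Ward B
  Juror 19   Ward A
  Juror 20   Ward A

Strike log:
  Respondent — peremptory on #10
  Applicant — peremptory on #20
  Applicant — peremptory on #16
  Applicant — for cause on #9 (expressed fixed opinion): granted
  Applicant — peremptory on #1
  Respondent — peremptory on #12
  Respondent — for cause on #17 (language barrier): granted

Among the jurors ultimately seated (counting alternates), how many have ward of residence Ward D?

Removed: #1, #9, #10, #12, #16, #17, #20.
Seated (9 incl. alternates): #2, #3, #4, #5, #6, #7, #8, #11, #13.
Of those, in Ward D: #7, #11 → 2.

2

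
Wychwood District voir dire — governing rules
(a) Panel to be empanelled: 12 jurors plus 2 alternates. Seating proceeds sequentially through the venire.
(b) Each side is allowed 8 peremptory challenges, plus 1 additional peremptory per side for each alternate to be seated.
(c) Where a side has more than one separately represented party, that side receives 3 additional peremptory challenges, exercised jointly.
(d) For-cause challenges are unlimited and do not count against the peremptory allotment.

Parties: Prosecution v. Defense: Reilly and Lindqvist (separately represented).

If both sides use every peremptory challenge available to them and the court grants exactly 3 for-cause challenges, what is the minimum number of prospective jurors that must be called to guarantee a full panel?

Seats to fill: 12 + 2 alternates = 14.
Peremptories — Prosecution: 8 + 1×2 = 10; Defense: 8 + 1×2 + 3 = 13; total 23.
For-cause removals: 3.
Minimum venire: 14 + 23 + 3 = 40.

40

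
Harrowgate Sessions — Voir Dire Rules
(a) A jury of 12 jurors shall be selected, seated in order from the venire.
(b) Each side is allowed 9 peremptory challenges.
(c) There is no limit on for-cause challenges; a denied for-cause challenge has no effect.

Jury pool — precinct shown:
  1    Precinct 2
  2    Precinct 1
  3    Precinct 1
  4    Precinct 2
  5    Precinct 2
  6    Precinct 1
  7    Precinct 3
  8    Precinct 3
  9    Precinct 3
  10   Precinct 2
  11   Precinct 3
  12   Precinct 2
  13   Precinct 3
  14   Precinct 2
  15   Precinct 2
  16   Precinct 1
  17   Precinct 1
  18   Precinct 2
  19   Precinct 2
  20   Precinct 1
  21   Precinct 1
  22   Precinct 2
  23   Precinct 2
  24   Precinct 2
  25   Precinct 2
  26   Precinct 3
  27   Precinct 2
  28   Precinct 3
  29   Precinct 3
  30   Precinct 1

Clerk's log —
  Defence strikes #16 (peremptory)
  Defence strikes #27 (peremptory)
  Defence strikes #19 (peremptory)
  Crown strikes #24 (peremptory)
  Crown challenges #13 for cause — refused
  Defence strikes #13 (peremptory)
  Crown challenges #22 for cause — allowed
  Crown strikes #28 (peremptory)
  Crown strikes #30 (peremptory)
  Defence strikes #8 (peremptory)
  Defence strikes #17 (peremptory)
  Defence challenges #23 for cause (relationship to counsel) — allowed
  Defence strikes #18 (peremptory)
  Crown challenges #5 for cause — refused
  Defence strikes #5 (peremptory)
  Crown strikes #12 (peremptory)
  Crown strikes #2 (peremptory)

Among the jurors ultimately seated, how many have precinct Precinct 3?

3

Removed: #2, #5, #8, #12, #13, #16, #17, #18, #19, #22, #23, #24, #27, #28, #30.
Seated jurors 1–12: #1, #3, #4, #6, #7, #9, #10, #11, #14, #15, #20, #21.
Of those, in Precinct 3: #7, #9, #11 → 3.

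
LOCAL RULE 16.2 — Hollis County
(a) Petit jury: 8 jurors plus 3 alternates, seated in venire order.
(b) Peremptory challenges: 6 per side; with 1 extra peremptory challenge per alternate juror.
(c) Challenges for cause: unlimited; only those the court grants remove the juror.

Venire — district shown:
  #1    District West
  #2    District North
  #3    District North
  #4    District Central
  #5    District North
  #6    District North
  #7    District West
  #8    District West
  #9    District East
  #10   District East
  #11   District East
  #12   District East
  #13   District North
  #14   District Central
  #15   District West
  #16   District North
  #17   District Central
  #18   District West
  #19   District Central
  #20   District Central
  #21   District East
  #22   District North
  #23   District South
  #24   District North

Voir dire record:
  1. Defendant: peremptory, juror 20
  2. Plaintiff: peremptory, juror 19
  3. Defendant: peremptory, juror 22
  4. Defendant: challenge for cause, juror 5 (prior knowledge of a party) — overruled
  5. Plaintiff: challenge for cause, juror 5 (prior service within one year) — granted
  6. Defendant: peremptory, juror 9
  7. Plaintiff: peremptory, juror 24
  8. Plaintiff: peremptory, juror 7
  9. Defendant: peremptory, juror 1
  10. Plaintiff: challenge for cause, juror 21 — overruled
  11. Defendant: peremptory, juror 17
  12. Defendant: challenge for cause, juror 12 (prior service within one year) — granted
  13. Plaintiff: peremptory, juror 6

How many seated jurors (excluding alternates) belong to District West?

Removed: #1, #5, #6, #7, #9, #12, #17, #19, #20, #22, #24.
Seated jurors 1–8: #2, #3, #4, #8, #10, #11, #13, #14 (alternates #15, #16, #18 not counted).
Of those, in District West: #8 → 1.

1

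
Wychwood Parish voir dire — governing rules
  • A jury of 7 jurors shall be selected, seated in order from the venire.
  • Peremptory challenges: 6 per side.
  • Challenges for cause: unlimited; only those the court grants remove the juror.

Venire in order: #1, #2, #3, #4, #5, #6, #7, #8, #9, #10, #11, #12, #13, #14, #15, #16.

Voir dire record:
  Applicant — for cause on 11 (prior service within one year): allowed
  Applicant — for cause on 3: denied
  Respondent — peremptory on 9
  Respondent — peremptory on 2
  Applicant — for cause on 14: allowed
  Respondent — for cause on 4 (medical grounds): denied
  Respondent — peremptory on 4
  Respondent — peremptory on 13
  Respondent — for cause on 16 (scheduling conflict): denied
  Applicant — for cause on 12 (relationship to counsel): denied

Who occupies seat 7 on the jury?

10

Removed: #2, #4, #9, #11, #13, #14. (#3, #12, #16 stay — for-cause denied.)
Seating in order: seats 1–7 → #1, #3, #5, #6, #7, #8, #10.
So seat 7 is #10.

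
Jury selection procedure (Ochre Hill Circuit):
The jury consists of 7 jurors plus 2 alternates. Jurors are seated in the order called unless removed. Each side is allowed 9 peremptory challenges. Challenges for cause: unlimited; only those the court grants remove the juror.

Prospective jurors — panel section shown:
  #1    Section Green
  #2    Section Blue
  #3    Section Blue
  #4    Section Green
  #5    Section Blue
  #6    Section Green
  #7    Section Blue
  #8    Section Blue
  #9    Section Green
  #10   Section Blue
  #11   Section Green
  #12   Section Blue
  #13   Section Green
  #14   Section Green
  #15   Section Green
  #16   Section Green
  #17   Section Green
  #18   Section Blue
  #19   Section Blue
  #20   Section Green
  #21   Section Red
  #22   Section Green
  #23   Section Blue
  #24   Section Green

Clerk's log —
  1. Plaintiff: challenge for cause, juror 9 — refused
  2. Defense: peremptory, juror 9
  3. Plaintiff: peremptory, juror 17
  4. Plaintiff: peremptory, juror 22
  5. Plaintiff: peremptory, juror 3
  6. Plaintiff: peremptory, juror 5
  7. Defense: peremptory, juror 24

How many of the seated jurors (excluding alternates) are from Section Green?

Removed: #3, #5, #9, #17, #22, #24.
Seated jurors 1–7: #1, #2, #4, #6, #7, #8, #10 (alternates #11, #12 not counted).
Of those, in Section Green: #1, #4, #6 → 3.

3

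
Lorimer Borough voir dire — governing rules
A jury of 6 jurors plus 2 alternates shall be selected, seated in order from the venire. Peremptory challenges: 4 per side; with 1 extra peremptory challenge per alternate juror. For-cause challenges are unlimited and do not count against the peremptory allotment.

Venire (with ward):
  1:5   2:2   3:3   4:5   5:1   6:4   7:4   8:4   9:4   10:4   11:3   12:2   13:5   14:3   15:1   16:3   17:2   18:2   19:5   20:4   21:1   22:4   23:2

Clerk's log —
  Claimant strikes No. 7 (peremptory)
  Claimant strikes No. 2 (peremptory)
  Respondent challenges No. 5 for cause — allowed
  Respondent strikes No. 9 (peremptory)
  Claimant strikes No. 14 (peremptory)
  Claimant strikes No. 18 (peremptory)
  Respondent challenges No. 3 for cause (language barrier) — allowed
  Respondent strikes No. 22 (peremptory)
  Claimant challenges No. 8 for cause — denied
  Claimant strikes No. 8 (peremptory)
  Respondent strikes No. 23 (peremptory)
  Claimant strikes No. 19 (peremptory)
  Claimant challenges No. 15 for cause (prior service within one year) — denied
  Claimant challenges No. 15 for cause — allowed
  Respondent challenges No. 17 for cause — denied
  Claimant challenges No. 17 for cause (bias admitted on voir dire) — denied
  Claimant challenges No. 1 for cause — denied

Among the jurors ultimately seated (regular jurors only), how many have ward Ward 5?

Removed: #2, #3, #5, #7, #8, #9, #14, #15, #18, #19, #22, #23.
Seated jurors 1–6: #1, #4, #6, #10, #11, #12 (alternates #13, #16 not counted).
Of those, in Ward 5: #1, #4 → 2.

2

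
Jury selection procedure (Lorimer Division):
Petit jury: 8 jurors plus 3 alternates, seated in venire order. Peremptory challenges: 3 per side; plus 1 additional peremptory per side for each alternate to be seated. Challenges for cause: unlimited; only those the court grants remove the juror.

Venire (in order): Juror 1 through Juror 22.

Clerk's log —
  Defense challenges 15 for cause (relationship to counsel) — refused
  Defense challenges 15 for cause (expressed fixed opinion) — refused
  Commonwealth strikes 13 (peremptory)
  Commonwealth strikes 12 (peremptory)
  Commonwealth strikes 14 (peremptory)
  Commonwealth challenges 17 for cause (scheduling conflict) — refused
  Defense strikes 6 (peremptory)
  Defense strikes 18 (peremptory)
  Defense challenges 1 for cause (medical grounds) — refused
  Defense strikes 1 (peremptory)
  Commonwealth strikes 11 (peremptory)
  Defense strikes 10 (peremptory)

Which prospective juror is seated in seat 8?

Removed: #1, #6, #10, #11, #12, #13, #14, #18. (#15, #17 stay — for-cause denied.)
Seating in order: seats 1–8 → #2, #3, #4, #5, #7, #8, #9, #15; alternates → #16, #17, #19.
So seat 8 is #15.

15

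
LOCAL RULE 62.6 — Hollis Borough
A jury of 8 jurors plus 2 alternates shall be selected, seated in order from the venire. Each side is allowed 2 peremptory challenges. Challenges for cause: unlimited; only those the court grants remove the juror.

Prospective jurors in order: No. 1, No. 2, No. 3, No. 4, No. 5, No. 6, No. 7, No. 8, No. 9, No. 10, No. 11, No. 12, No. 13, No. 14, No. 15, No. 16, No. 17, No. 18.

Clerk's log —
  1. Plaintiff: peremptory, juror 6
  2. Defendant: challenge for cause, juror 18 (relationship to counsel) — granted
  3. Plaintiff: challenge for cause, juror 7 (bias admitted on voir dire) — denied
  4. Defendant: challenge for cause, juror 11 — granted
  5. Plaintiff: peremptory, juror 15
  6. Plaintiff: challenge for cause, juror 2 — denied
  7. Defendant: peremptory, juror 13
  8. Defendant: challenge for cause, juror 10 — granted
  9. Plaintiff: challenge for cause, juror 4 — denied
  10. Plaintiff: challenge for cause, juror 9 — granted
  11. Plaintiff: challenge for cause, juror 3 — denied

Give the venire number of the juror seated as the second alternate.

16

Removed: #6, #9, #10, #11, #13, #15, #18. (#2, #3, #4, #7 stay — for-cause denied.)
Filling seats in venire order through position 10: #1, #2, #3, #4, #5, #7, #8, #12, #14, #16.
So alternate 2 is #16.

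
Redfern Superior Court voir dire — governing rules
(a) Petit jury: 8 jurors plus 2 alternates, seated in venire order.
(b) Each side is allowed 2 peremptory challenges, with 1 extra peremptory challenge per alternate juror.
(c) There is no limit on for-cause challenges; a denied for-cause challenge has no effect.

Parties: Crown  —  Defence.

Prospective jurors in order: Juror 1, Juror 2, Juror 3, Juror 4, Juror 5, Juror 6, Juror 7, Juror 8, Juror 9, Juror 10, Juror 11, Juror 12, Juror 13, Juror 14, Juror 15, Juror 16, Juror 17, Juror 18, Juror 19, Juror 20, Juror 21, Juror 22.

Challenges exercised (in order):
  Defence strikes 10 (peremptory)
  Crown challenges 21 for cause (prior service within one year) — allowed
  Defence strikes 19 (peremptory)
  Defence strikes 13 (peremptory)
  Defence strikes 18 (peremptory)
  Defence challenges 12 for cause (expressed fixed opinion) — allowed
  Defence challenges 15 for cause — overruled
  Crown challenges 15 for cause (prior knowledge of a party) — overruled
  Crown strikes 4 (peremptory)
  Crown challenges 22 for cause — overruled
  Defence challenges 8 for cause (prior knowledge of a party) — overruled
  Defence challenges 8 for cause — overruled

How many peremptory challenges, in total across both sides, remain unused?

Crown allotment: 2 base + 1 × 2 alternates = 4. Defence allotment: 2 base + 1 × 2 alternates = 4.
Crown peremptories used: #4 — 1 (for-cause on #21, #15, #22 don't count).
Defence peremptories used: #10, #19, #13, #18 — 4 (for-cause on #12, #15, #8, #8 don't count).
Remaining: (4 − 1) + (4 − 4) = 3.

3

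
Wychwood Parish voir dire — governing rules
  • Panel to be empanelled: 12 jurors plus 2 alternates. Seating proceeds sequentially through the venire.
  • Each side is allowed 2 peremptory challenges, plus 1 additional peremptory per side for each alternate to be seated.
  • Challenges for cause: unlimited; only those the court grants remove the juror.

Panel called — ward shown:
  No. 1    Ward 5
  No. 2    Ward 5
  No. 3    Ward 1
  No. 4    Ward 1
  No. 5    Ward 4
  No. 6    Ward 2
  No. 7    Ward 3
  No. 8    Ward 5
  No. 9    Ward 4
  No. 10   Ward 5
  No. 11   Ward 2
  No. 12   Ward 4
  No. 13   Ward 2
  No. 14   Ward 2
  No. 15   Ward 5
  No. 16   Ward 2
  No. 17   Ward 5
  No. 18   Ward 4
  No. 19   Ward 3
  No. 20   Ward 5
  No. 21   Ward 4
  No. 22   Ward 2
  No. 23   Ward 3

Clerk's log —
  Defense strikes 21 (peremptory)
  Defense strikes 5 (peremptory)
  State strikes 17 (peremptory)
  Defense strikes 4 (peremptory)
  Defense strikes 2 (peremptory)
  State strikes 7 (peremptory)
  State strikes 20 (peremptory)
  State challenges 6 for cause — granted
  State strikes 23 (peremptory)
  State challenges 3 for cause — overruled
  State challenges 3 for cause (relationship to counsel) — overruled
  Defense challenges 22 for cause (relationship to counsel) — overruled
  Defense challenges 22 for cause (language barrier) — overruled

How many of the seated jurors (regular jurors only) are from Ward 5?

4

Removed: #2, #4, #5, #6, #7, #17, #20, #21, #23.
Seated jurors 1–12: #1, #3, #8, #9, #10, #11, #12, #13, #14, #15, #16, #18 (alternates #19, #22 not counted).
Of those, in Ward 5: #1, #8, #10, #15 → 4.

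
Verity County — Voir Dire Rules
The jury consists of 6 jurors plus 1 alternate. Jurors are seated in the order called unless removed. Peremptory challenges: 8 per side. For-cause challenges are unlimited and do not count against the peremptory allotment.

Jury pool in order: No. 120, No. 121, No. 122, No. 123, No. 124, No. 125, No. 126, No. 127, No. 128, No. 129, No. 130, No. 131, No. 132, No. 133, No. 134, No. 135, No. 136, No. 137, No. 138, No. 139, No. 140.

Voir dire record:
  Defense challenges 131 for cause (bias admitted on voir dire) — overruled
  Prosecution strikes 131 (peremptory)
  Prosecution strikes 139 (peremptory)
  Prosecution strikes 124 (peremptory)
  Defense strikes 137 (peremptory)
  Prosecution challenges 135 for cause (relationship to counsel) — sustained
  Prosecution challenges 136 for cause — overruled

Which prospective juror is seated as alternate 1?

127

Removed: #124, #131, #135, #137, #139. (#136 stays — for-cause denied.)
Filling seats in venire order through position 7: #120, #121, #122, #123, #125, #126, #127.
So alternate 1 is #127.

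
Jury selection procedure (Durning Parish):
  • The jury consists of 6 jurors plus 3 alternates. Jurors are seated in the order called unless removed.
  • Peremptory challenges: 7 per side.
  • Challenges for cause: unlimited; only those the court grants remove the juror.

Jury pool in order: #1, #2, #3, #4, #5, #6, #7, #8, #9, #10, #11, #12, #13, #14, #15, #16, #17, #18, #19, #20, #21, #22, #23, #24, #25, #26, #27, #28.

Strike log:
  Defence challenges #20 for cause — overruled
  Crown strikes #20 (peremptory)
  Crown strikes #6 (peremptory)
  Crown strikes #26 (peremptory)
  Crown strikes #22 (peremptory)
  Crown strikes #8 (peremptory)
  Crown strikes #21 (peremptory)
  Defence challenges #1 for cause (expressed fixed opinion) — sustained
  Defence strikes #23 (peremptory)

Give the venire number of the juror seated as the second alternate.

11

Removed: #1, #6, #8, #20, #21, #22, #23, #26.
Seating in order: seats 1–6 → #2, #3, #4, #5, #7, #9; alternates → #10, #11, #12.
So alternate 2 is #11.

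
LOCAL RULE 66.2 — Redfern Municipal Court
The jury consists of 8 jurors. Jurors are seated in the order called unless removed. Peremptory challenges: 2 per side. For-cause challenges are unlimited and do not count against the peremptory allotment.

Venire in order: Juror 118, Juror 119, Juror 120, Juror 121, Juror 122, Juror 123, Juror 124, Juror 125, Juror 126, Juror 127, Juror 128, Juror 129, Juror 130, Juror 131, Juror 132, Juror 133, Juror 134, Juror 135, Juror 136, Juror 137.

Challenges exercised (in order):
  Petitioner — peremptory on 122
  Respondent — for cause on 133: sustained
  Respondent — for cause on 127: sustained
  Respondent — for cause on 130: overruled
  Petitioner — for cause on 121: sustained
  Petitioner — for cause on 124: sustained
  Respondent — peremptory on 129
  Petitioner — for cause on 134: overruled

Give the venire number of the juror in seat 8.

Removed: #121, #122, #124, #127, #129, #133. (#130, #134 stay — for-cause denied.)
Filling seats in venire order through position 8: #118, #119, #120, #123, #125, #126, #128, #130.
So seat 8 is #130.

130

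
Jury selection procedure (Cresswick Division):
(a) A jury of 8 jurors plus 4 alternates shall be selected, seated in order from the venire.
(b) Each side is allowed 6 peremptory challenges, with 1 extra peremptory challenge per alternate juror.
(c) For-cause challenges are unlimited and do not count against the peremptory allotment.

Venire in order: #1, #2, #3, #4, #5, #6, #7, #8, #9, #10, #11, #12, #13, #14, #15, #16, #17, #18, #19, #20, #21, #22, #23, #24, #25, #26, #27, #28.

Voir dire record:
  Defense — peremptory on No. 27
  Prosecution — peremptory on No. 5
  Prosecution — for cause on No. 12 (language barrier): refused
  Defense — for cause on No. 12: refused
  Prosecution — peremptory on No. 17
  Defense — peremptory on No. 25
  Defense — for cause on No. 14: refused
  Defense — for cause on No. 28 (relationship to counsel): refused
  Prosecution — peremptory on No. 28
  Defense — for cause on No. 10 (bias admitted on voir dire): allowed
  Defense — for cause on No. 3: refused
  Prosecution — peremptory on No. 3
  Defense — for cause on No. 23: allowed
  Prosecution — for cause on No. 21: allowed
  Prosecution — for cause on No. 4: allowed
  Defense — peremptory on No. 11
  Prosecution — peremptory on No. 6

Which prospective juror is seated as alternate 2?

Removed: #3, #4, #5, #6, #10, #11, #17, #21, #23, #25, #27, #28. (#12, #14 stay — for-cause denied.)
Filling seats in venire order through position 10: #1, #2, #7, #8, #9, #12, #13, #14, #15, #16.
So alternate 2 is #16.

16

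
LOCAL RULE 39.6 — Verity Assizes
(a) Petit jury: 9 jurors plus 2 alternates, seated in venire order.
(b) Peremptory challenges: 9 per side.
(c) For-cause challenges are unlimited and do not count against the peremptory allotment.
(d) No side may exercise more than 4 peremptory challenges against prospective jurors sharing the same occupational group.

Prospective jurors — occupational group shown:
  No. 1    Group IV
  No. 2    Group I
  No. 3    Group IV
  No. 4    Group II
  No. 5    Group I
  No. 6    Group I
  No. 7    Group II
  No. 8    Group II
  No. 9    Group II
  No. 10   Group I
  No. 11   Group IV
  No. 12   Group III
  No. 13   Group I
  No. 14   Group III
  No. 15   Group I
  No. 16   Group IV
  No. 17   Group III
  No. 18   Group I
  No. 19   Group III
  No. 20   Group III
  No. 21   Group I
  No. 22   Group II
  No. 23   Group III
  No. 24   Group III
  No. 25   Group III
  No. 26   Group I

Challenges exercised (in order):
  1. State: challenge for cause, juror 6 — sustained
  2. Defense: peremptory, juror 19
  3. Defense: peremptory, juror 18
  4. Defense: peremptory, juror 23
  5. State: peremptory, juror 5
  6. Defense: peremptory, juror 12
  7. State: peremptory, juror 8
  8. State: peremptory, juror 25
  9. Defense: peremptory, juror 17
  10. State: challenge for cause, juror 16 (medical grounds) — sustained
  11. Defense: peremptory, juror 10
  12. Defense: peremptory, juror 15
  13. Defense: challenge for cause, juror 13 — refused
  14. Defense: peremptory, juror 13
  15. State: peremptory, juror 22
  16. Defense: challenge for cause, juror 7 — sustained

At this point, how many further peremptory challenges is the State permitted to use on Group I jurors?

3

State peremptories so far: #5, #8, #25, #22 — 4 of 9 used, 5 left overall.
Against Group I: #5 — 1 used; per-group cap 4 leaves 3.
Binding limit: min(5, 3) = 3.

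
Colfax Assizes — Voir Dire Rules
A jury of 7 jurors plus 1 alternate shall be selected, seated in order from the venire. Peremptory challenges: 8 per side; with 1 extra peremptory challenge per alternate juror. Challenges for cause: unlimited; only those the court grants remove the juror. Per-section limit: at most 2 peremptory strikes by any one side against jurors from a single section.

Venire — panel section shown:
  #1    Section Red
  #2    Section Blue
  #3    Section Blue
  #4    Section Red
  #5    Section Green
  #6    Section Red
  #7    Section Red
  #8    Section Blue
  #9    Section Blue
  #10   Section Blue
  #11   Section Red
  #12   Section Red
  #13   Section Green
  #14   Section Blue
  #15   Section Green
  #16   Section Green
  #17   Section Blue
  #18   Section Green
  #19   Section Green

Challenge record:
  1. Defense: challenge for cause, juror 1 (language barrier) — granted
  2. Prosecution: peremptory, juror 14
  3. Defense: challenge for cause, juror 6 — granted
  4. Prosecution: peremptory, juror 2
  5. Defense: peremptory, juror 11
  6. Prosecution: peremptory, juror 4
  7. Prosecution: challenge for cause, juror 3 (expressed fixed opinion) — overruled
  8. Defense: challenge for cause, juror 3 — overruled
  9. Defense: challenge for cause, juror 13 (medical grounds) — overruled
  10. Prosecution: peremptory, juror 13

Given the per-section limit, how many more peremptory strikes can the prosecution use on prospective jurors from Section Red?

1

Prosecution peremptories so far: #14, #2, #4, #13 — 4 of 9 used, 5 left overall.
Against Section Red: #4 — 1 used; per-section cap 2 leaves 1.
Binding limit: min(5, 1) = 1.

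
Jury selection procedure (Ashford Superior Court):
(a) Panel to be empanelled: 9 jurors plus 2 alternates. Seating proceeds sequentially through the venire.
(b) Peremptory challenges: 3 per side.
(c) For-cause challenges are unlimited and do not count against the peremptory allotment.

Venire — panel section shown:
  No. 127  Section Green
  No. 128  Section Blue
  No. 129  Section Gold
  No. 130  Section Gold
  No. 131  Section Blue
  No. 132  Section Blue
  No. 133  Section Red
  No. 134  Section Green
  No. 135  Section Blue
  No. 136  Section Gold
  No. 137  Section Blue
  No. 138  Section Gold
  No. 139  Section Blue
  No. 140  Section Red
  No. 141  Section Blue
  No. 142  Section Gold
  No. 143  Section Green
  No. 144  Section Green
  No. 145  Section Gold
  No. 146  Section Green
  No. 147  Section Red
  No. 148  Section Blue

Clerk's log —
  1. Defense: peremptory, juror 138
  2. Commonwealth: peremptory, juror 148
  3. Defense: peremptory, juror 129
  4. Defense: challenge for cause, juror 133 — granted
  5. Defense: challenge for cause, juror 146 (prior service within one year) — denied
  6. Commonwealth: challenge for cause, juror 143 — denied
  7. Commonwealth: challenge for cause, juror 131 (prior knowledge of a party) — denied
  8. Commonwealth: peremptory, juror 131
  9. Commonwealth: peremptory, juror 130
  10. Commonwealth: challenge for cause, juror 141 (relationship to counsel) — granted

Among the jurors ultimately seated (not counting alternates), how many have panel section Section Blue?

5

Removed: #129, #130, #131, #133, #138, #141, #148.
Seated jurors 1–9: #127, #128, #132, #134, #135, #136, #137, #139, #140 (alternates #142, #143 not counted).
Of those, in Section Blue: #128, #132, #135, #137, #139 → 5.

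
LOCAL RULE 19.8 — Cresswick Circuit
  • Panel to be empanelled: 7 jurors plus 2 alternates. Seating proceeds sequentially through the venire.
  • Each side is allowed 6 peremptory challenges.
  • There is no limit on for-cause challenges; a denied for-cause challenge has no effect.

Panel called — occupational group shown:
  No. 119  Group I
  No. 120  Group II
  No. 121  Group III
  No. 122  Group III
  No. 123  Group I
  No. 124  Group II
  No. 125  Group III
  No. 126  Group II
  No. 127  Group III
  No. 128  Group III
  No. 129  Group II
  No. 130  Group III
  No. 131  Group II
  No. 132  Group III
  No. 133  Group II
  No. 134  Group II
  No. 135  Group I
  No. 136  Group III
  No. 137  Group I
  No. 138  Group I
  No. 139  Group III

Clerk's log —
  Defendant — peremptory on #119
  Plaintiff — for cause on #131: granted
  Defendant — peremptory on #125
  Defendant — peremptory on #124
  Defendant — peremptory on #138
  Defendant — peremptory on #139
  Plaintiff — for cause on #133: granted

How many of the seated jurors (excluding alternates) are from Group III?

4

Removed: #119, #124, #125, #131, #133, #138, #139.
Seated jurors 1–7: #120, #121, #122, #123, #126, #127, #128 (alternates #129, #130 not counted).
Of those, in Group III: #121, #122, #127, #128 → 4.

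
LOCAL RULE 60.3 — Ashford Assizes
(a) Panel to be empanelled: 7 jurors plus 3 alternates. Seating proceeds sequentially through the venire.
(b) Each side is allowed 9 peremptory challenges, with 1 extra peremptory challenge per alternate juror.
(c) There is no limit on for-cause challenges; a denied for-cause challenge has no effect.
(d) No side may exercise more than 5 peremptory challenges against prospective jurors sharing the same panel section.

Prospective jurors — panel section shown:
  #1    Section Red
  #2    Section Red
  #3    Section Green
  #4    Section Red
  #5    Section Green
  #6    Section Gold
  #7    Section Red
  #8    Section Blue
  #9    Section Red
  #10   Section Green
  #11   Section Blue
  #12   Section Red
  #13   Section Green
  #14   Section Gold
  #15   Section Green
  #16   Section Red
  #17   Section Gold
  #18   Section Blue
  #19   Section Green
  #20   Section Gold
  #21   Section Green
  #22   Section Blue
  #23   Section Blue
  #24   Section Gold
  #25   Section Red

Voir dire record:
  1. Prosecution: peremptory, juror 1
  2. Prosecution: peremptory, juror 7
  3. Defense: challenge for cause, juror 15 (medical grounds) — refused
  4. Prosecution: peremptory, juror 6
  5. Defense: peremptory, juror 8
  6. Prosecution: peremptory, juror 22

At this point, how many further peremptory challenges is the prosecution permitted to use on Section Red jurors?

3

Prosecution peremptories so far: #1, #7, #6, #22 — 4 of 12 used, 8 left overall.
Against Section Red: #1, #7 — 2 used; per-section cap 5 leaves 3.
Binding limit: min(8, 3) = 3.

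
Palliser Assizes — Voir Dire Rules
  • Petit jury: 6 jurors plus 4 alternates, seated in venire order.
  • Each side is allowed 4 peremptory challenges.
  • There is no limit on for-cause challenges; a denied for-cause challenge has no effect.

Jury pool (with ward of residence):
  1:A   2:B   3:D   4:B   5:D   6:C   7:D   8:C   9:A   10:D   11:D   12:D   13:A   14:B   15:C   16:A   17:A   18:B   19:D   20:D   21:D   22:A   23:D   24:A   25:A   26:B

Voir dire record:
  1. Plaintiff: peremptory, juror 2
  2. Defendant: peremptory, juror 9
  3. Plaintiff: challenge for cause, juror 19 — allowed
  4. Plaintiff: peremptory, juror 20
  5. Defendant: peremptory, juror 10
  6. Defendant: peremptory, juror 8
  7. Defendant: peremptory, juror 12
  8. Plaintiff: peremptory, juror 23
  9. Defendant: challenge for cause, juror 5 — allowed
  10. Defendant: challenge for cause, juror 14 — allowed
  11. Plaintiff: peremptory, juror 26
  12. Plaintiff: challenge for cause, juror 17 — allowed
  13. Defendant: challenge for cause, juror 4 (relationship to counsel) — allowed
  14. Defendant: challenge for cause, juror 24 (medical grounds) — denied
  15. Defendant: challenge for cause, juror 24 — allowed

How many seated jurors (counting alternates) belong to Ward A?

Removed: #2, #4, #5, #8, #9, #10, #12, #14, #17, #19, #20, #23, #24, #26.
Seated (10 incl. alternates): #1, #3, #6, #7, #11, #13, #15, #16, #18, #21.
Of those, in Ward A: #1, #13, #16 → 3.

3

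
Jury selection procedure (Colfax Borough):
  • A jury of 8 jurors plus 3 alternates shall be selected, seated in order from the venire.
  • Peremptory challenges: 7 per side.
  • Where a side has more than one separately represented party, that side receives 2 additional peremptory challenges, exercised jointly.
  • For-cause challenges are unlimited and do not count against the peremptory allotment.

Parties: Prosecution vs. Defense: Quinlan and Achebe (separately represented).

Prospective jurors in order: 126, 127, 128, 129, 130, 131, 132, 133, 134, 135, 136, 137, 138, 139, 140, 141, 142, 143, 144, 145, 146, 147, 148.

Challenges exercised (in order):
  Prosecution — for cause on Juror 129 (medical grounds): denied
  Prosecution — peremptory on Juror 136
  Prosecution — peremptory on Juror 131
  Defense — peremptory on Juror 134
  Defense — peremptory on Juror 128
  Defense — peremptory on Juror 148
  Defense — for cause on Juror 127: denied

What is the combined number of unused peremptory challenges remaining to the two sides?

11

Prosecution allotment: 7. Defense allotment: 7 base + 2 multi-party = 9.
Prosecution peremptories used: #136, #131 — 2 (the for-cause on #129 doesn't count).
Defense peremptories used: #134, #128, #148 — 3 (the for-cause on #127 doesn't count).
Remaining: (7 − 2) + (9 − 3) = 11.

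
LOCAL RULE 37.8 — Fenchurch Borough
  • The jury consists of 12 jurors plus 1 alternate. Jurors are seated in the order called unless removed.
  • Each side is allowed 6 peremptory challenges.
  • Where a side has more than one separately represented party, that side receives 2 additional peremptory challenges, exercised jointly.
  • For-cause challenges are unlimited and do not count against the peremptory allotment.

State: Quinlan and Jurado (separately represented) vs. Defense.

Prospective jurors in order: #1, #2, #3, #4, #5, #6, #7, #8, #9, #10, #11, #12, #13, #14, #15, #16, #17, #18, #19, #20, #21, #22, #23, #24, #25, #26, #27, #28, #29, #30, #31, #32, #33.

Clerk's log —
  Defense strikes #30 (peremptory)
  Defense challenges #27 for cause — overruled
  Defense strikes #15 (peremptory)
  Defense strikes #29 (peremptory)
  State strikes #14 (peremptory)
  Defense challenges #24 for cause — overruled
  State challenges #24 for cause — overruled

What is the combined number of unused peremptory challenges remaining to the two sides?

State allotment: 6 base + 2 multi-party = 8. Defense allotment: 6.
State peremptories used: #14 — 1 (the for-cause on #24 doesn't count).
Defense peremptories used: #30, #15, #29 — 3 (for-cause on #27, #24 don't count).
Remaining: (8 − 1) + (6 − 3) = 10.

10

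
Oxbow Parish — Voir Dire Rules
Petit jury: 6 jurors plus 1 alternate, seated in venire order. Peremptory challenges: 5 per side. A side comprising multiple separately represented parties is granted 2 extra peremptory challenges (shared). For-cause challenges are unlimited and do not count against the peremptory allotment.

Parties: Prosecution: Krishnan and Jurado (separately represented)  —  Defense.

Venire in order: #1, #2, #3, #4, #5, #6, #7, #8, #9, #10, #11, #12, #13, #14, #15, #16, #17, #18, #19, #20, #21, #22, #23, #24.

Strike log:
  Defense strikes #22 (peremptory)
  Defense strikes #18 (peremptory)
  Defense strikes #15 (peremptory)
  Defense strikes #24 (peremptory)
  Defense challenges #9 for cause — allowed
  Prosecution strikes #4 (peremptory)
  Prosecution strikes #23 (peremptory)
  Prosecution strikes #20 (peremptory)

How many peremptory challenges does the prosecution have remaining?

4

Prosecution allotment: 5 base + 2 multi-party = 7.
Prosecution peremptories used: #4, #23, #20 — 3.
Remaining: 7 − 3 = 4.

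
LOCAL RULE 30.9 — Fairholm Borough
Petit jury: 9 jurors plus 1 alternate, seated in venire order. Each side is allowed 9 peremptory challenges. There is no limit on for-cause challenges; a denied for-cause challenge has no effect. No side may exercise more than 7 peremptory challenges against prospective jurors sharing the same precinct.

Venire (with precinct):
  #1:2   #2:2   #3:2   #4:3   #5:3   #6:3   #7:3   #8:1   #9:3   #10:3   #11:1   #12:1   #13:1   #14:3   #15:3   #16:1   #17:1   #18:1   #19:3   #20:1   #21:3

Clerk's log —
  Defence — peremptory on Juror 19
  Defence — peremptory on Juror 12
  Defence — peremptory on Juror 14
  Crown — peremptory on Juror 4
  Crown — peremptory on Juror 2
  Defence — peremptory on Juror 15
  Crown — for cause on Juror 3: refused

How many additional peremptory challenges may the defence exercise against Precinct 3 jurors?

Defence peremptories so far: #19, #12, #14, #15 — 4 of 9 used, 5 left overall.
Against Precinct 3: #19, #14, #15 — 3 used; per-precinct cap 7 leaves 4.
Binding limit: min(5, 4) = 4.

4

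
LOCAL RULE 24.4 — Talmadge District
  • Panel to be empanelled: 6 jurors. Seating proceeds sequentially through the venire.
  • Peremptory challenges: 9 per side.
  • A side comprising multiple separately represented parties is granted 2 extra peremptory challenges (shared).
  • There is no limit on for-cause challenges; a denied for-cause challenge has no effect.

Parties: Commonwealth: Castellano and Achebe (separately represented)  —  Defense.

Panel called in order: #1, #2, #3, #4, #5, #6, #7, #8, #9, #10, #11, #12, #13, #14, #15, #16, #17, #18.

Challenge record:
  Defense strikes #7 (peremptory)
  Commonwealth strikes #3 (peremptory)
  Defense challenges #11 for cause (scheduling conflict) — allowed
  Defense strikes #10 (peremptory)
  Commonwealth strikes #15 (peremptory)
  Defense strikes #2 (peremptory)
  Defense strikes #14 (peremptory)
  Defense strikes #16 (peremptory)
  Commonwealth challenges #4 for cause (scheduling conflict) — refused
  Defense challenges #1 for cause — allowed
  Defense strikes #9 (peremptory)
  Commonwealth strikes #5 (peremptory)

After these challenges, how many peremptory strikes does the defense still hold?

3

Defense allotment: 9.
Defense peremptories used: #7, #10, #2, #14, #16, #9 — 6 (for-cause on #11, #1 don't count).
Remaining: 9 − 6 = 3.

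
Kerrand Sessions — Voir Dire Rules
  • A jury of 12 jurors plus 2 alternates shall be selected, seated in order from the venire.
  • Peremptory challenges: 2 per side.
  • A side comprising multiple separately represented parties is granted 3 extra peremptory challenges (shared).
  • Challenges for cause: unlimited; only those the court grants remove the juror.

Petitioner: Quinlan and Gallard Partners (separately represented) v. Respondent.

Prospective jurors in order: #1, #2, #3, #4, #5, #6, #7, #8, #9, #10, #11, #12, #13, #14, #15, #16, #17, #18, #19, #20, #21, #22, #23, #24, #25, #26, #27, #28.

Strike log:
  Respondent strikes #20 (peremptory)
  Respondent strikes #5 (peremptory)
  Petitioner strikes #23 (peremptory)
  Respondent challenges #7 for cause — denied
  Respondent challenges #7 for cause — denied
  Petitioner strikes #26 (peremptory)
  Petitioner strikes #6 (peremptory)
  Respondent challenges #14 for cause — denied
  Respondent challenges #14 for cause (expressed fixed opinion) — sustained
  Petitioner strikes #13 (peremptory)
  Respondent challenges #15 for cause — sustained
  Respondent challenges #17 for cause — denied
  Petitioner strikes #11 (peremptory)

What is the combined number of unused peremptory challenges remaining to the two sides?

0

Petitioner allotment: 2 base + 3 multi-party = 5. Respondent allotment: 2.
Petitioner peremptories used: #23, #26, #6, #13, #11 — 5.
Respondent peremptories used: #20, #5 — 2 (for-cause on #7, #7, #14, #14, #15, #17 don't count).
Remaining: (5 − 5) + (2 − 2) = 0.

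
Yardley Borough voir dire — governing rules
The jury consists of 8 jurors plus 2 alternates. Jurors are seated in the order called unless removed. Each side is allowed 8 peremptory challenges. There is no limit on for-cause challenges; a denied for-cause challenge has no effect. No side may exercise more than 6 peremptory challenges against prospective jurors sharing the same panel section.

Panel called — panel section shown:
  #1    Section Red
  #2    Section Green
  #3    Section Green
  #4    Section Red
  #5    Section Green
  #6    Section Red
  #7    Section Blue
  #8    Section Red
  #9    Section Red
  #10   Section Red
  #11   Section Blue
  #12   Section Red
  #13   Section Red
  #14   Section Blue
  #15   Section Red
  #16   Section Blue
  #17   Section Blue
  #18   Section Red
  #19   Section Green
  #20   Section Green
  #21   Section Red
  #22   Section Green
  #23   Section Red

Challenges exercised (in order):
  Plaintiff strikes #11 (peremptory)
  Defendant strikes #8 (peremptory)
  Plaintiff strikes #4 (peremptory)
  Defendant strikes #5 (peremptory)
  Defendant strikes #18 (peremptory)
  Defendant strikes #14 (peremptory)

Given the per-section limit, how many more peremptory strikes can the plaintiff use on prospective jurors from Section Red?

5

Plaintiff peremptories so far: #11, #4 — 2 of 8 used, 6 left overall.
Against Section Red: #4 — 1 used; per-section cap 6 leaves 5.
Binding limit: min(6, 5) = 5.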